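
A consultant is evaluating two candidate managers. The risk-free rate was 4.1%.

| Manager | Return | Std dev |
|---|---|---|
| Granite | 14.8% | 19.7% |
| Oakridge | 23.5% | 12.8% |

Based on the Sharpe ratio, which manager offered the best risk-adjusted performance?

Granite: Sharpe ratio = (14.8% − 4.1%) / 19.7% = 0.543
Oakridge: Sharpe ratio = (23.5% − 4.1%) / 12.8% = 1.516
Highest: Oakridge (1.516).

Oakridge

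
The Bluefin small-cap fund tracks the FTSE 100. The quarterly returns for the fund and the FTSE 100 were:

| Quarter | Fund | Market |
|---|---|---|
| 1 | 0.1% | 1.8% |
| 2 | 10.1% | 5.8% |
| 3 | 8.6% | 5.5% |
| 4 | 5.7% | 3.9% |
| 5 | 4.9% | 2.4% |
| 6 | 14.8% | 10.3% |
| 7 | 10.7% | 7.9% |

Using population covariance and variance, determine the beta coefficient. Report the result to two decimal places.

1.50

r̄p = 7.8429%,  r̄m = 5.3714%
Cov = Σ(rp − r̄p)(rm − r̄m) / 7 = 11.7327
Var(rm) = Σ(rm − r̄m)² / 7 = 7.8049
β = Cov / Var = 11.7327 / 7.8049 = 1.5032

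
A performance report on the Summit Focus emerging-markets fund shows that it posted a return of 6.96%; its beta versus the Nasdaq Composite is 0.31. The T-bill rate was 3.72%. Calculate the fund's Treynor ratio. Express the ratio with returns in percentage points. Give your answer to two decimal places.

10.45

Treynor = (Rp − Rf) / β = (6.96% − 3.72%) / 0.31 = 3.24 / 0.31 = 10.4516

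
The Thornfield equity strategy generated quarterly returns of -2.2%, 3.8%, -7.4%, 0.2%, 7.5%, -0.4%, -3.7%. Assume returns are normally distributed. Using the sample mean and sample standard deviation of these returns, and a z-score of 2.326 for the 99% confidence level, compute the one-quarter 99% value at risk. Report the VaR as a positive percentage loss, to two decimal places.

11.69

r̄ = (-2.2 + 3.8 − 7.4 + 0.2 + 7.5 − 0.4 − 3.7) / 7 = -0.3143%
Sample σ = √[Σ(r − r̄)² / 6] = √[143.4886 / 6] = √23.9148 = 4.8903%
VaR = −(r̄ − z·σ) = −(-0.3143 − 2.326 × 4.8903) = −(-11.6891) = 11.6891%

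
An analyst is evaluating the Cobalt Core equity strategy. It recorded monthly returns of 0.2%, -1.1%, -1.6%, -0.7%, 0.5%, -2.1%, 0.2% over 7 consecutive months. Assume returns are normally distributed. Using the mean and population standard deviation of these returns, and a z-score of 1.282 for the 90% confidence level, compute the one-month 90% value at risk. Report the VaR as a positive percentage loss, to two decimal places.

1.84

μ = (0.2 − 1.1 − 1.6 − 0.7 + 0.5 − 2.1 + 0.2) / 7 = -4.60 / 7 = -0.6571%
Population σ = √[Σ(r − μ)² / 7] = √[5.9771 / 7] = √0.8539 = 0.9241%
VaR = −(μ − z·σ) = −(-0.6571 − 1.282 × 0.9241) = −(-1.8418) = 1.8418%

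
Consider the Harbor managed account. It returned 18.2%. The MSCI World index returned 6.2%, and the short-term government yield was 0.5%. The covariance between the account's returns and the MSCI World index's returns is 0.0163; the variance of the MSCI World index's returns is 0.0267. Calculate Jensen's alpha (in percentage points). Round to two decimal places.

14.22

β = Cov / Var = 0.0163 / 0.0267 = 0.6105
E[R] = Rf + β(Rm − Rf) = 0.5% + 0.6105 × (6.2% − 0.5%) = 3.9799%
α = Rp − E[R] = 18.2% − 3.9799% = 14.2201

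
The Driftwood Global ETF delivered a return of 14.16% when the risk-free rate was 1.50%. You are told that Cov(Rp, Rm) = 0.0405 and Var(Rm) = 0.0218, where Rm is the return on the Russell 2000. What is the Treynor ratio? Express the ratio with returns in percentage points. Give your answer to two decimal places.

β = Cov / Var = 0.0405 / 0.0218 = 1.8578
Treynor = (Rp − Rf) / β = (14.16% − 1.50%) / 1.8578 = 12.66 / 1.8578 = 6.8145

6.81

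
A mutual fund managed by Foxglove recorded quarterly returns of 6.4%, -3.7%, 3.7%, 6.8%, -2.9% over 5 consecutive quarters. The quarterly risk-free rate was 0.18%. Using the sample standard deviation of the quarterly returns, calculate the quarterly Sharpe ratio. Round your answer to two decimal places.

0.37

μ = (6.4 − 3.7 + 3.7 + 6.8 − 2.9) / 5 = 2.0600%
Sample σ = √[Σ(r − μ)² / 4] = √[101.7720 / 4] = √25.4430 = 5.0441%
Sharpe = (μ − rf) / σ = (2.0600 − 0.18) / 5.0441 = 1.8800 / 5.0441 = 0.3727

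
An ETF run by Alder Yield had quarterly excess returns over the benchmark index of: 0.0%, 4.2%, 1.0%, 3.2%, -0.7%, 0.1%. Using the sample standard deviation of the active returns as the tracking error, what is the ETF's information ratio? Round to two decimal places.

r̄ = (0 + 4.2 + 1 + 3.2 − 0.7 + 0.1) / 6 = 1.3000%
Σ(r − r̄)² = (0 − 1.3000)² + (4.2 − 1.3000)² + … = 19.2400
sample σ = √(19.2400 / 5) = √3.8480 = 1.9616%
IR = r̄ / tracking error = 1.3000 / 1.9616 = 0.6627

0.66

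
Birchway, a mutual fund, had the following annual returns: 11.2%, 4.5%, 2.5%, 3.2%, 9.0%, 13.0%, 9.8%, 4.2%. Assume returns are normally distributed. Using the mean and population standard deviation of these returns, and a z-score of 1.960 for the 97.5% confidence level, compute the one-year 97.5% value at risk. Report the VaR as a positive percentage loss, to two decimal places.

0.22

Mean return μ = 57.40 / 8 = 7.1750%
Σ(r − μ)² = (11.2 − 7.1750)² + (4.5 − 7.1750)² + (2.5 − 7.1750)² + … = 114.0150
population σ = √(114.0150 / 8) = √14.2519 = 3.7752%
VaR = −(μ − z·σ) = −(7.1750 − 1.960 × 3.7752) = −(-0.2244) = 0.2244%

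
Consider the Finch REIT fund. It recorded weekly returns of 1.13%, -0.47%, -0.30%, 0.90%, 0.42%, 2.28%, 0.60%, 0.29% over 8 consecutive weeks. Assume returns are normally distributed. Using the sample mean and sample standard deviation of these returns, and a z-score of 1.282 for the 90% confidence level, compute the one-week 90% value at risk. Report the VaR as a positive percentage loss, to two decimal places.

r̄ = (1.13 − 0.47 − 0.3 + 0.9 + 0.42 + 2.28 + 0.6 + 0.29) / 8 = 0.6063%
Sample std dev = √[5.2764 / 7] = 0.8682%
VaR = −(r̄ − z·σ) = −(0.6063 − 1.282 × 0.8682) = −(-0.5067) = 0.5067%

0.51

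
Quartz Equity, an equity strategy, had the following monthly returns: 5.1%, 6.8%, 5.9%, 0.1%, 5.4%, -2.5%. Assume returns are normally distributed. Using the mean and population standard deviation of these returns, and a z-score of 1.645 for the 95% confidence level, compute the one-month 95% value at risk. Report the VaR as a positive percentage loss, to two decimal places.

μ = (5.1 + 6.8 + 5.9 + 0.1 + 5.4 − 2.5) / 6 = 3.4667%
Population σ = √[Σ(r − μ)² / 6] = √[70.3733 / 6] = √11.7289 = 3.4247%
VaR = −(μ − z·σ) = −(3.4667 − 1.645 × 3.4247) = −(-2.1669) = 2.1669%

2.17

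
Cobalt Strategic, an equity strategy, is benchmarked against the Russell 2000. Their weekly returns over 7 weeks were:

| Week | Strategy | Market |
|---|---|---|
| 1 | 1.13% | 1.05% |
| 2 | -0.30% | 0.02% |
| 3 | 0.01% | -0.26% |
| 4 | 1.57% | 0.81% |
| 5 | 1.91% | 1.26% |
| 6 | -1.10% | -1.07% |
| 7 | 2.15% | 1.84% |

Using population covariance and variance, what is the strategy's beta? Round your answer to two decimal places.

1.19

r̄p = 0.7671%,  r̄m = 0.5214%
Cov = Σ(rp − r̄p)(rm − r̄m) / 7 = 1.0270
Var(rm) = Σ(rm − r̄m)² / 7 = 0.8631
β = Cov / Var = 1.0270 / 0.8631 = 1.1899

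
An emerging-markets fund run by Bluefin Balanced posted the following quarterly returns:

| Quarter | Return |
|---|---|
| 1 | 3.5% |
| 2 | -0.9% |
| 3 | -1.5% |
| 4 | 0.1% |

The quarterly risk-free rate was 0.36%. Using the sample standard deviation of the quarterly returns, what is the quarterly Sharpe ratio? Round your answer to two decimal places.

-0.03

μ = (3.5 − 0.9 − 1.5 + 0.1) / 4 = 1.20 / 4 = 0.3000%
Σ(r − μ)² = (3.5 − 0.3000)² + (-0.9 − 0.3000)² + (-1.5 − 0.3000)² + … = 14.9600
σ = √[14.9600 / 3] = 2.2331%
Sharpe = (μ − rf) / σ = (0.3000 − 0.36) / 2.2331 = -0.0600 / 2.2331 = -0.0269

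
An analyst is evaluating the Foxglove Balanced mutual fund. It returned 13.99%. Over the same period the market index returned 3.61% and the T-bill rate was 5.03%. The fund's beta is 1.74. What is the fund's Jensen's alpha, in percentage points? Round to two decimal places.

11.43

CAPM expected return = Rf + β(Rm − Rf) = 5.03% + 1.74 × (3.61% − 5.03%) = 5.03 + 1.74 × -1.42 = 2.5592%
Jensen's α = Rp − E[R] = 13.99% − 2.5592% = 11.4308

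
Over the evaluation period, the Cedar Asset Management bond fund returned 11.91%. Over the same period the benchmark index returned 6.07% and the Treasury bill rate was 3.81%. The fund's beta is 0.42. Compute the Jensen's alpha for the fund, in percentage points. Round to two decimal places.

CAPM expected return = Rf + β(Rm − Rf) = 3.81% + 0.42 × (6.07% − 3.81%) = 3.81 + 0.42 × 2.26 = 4.7592%
Jensen's α = Rp − E[R] = 11.91% − 4.7592% = 7.1508

7.15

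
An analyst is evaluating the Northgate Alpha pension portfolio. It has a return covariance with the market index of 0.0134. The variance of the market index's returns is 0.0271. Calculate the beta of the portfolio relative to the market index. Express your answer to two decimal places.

0.49

β = Cov(Rp, Rm) / Var(Rm) = 0.0134 / 0.0271 = 0.4945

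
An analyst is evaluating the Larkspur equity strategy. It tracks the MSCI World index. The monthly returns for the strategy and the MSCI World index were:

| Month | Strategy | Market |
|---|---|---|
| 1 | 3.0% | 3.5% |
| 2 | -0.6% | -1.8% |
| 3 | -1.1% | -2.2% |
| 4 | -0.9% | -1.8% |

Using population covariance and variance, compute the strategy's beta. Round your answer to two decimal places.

r̄p = 0.1000%,  r̄m = -0.5750%
Cov = Σ(rp − r̄p)(rm − r̄m) / 4 = 3.9625
Var(rm) = Σ(rm − r̄m)² / 4 = 5.5619
β = Cov / Var = 3.9625 / 5.5619 = 0.7124

0.71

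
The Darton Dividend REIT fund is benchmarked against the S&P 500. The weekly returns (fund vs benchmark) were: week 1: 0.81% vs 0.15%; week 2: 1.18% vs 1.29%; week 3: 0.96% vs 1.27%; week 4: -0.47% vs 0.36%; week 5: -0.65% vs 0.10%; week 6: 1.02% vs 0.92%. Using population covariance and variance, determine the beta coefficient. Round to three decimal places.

r̄p = 0.4750%,  r̄m = 0.6817%
Cov = Σ(rp − r̄p)(rm − r̄m) / 6 = 0.2707
Var(rm) = Σ(rm − r̄m)² / 6 = 0.2496
β = Cov / Var = 0.2707 / 0.2496 = 1.0845

1.085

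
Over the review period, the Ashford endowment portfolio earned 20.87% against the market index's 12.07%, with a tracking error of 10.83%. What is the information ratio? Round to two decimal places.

IR = (Rp − Rb) / TE = (20.87% − 12.07%) / 10.83% = 8.80% / 10.83% = 0.8126

0.81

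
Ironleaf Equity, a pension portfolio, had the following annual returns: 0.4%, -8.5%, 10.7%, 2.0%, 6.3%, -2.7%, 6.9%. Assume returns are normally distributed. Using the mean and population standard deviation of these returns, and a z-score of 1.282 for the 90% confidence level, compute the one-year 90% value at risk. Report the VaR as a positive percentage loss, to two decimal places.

5.55

r̄ = (0.4 − 8.5 + 10.7 + 2 + 6.3 − 2.7 + 6.9) / 7 = 15.10 / 7 = 2.1571%
Σ(r − r̄)² = (0.4 − 2.1571)² + (-8.5 − 2.1571)² + (10.7 − 2.1571)² + … = 252.9171
σ = √[252.9171 / 7] = 6.0109%
VaR = −(r̄ − z·σ) = −(2.1571 − 1.282 × 6.0109) = −(-5.5489) = 5.5489%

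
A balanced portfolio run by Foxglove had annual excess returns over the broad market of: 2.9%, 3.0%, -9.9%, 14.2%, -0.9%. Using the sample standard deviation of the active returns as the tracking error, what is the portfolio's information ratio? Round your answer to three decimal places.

r̄ = (2.9 + 3 − 9.9 + 14.2 − 0.9) / 5 = 9.30 / 5 = 1.8600%
Σ(r − r̄)² = 300.5720; sample σ = √(300.5720/4) = 8.6685%
IR = r̄ / tracking error = 1.8600 / 8.6685 = 0.2146

0.215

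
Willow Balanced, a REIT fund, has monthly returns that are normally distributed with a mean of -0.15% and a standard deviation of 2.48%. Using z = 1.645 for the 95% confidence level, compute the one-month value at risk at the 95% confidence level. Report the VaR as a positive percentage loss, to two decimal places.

VaR (as % loss) = −(μ − z·σ) = −(-0.15% − 1.645 × 2.48%) = −(-4.2296%) = 4.2296%

4.23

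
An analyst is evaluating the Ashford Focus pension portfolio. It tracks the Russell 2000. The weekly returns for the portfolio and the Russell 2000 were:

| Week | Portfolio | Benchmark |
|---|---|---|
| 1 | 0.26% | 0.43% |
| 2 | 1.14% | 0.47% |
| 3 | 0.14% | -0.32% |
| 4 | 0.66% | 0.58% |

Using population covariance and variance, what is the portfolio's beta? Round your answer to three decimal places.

r̄p = 0.5500%,  r̄m = 0.2900%
Cov = Σ(rp − r̄p)(rm − r̄m) / 4 = 0.0869
Var(rm) = Σ(rm − r̄m)² / 4 = 0.1271
β = Cov / Var = 0.0869 / 0.1271 = 0.6837

0.684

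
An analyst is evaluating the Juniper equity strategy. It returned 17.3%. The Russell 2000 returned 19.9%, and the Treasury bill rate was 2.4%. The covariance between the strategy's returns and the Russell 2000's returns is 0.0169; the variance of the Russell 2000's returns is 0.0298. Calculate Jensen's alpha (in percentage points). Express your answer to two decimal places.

β = Cov / Var = 0.0169 / 0.0298 = 0.5671
E[R] = Rf + β(Rm − Rf) = 2.4% + 0.5671 × (19.9% − 2.4%) = 12.3243%
α = Rp − E[R] = 17.3% − 12.3243% = 4.9757

4.98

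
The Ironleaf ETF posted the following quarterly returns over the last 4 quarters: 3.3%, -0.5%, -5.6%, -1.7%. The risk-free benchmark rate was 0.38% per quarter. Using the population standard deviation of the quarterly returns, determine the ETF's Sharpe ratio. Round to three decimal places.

Mean return μ = -4.50 / 4 = -1.1250%
Σ(r − μ)² = 40.3275; population σ = √(40.3275/4) = 3.1752%
Sharpe = (μ − rf) / σ = (-1.1250 − 0.38) / 3.1752 = -1.5050 / 3.1752 = -0.4740

-0.474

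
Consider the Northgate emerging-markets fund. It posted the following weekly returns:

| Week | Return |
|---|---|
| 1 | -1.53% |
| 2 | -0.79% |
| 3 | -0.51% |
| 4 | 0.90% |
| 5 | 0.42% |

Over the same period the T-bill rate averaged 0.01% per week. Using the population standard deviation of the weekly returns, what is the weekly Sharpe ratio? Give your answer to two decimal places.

Mean return μ = -1.510 / 5 = -0.3020%
Population std dev = √[3.7555 / 5] = 0.8667%
Sharpe = (μ − rf) / σ = (-0.3020 − 0.01) / 0.8667 = -0.3120 / 0.8667 = -0.3600

-0.36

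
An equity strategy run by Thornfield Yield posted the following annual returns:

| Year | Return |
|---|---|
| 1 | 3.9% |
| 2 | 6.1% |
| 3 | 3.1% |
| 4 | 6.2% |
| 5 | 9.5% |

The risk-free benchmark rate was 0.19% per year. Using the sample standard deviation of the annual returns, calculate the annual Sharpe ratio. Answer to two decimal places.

r̄ = (3.9 + 6.1 + 3.1 + 6.2 + 9.5) / 5 = 5.7600%
Sample σ = √[Σ(r − r̄)² / 4] = √[24.8320 / 4] = √6.2080 = 2.4916%
Sharpe = (r̄ − rf) / σ = (5.7600 − 0.19) / 2.4916 = 5.5700 / 2.4916 = 2.2355

2.24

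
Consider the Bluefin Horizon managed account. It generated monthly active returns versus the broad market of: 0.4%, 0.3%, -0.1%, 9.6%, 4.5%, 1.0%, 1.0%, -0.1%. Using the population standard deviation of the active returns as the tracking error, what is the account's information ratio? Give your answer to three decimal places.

r̄ = (0.4 + 0.3 − 0.1 + 9.6 + 4.5 + 1 + 1 − 0.1) / 8 = 2.0750%
Population σ = √[Σ(r − r̄)² / 8] = √[80.2350 / 8] = √10.0294 = 3.1669%
IR = r̄ / tracking error = 2.0750 / 3.1669 = 0.6552

0.655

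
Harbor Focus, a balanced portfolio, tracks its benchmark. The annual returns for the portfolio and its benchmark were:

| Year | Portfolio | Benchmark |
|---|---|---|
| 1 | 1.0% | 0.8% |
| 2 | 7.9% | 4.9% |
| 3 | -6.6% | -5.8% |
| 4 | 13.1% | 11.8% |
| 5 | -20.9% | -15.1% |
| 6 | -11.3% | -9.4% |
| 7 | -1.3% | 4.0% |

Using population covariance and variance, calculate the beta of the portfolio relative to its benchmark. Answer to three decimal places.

r̄p = -2.5857%,  r̄m = -1.2571%
Cov = Σ(rp − r̄p)(rm − r̄m) / 7 = 89.4608
Var(rm) = Σ(rm − r̄m)² / 7 = 74.1196
β = Cov / Var = 89.4608 / 74.1196 = 1.2070

1.207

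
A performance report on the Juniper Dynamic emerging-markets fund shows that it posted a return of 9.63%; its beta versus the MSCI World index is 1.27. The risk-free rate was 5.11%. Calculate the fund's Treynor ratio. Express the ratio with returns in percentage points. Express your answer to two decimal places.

Treynor = (Rp − Rf) / β = (9.63% − 5.11%) / 1.27 = 4.52 / 1.27 = 3.5591

3.56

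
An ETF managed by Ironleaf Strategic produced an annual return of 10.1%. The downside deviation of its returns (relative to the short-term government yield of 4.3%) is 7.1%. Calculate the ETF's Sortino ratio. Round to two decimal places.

0.82

Sortino = (Rp − Rf) / σd = (10.1% − 4.3%) / 7.1% = 5.80% / 7.1% = 0.8169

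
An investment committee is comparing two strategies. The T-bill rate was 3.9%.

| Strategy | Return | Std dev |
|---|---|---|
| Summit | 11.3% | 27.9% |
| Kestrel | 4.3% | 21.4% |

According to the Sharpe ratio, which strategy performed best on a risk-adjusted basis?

Summit: Sharpe ratio = (11.3% − 3.9%) / 27.9% = 0.265
Kestrel: Sharpe ratio = (4.3% − 3.9%) / 21.4% = 0.019
Highest: Summit (0.265).

Summit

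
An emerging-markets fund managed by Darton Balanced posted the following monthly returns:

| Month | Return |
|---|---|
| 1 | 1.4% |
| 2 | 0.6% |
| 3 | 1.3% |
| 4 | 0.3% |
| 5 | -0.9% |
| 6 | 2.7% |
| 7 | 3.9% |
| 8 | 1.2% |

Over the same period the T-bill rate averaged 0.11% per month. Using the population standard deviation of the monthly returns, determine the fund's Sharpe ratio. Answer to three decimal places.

Mean return r̄ = 10.50 / 8 = 1.3125%
Population std dev = √[15.0688 / 8] = 1.3724%
Sharpe = (r̄ − rf) / σ = (1.3125 − 0.11) / 1.3724 = 1.2025 / 1.3724 = 0.8762

0.876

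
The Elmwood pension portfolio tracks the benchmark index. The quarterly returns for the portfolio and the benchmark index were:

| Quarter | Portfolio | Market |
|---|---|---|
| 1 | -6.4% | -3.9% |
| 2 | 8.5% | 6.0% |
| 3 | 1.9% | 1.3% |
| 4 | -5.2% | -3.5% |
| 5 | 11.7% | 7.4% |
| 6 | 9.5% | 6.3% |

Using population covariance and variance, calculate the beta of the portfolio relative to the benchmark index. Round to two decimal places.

1.54

r̄p = 3.3333%,  r̄m = 2.2667%
Cov = Σ(rp − r̄p)(rm − r̄m) / 6 = 32.9544
Var(rm) = Σ(rm − r̄m)² / 6 = 21.4622
β = Cov / Var = 32.9544 / 21.4622 = 1.5355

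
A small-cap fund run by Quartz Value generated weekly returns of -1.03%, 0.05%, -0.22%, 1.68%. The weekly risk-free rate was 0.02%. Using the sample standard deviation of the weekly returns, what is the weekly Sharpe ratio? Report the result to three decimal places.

Mean return μ = 0.480 / 4 = 0.1200%
Σ(r − μ)² = (-1.03 − 0.1200)² + (0.05 − 0.1200)² + … = 3.8766
sample σ = √(3.8766 / 3) = √1.2922 = 1.1367%
Sharpe = (μ − rf) / σ = (0.1200 − 0.02) / 1.1367 = 0.1000 / 1.1367 = 0.0880

0.088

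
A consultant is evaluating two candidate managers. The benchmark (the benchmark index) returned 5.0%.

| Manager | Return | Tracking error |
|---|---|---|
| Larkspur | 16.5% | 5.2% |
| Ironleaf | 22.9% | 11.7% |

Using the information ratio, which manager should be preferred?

Larkspur: IR = (16.5% − 5.0%) / 5.2% = 2.212
Ironleaf: IR = (22.9% − 5.0%) / 11.7% = 1.530
Highest: Larkspur (2.212).

Larkspur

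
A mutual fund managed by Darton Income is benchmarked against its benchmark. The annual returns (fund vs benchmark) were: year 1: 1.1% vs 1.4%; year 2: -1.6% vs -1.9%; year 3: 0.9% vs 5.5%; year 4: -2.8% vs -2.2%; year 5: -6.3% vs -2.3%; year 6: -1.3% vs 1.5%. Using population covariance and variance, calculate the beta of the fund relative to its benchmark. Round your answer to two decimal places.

0.66

r̄p = -1.6667%,  r̄m = 0.3333%
Cov = Σ(rp − r̄p)(rm − r̄m) / 6 = 5.2606
Var(rm) = Σ(rm − r̄m)² / 6 = 7.9222
β = Cov / Var = 5.2606 / 7.9222 = 0.6640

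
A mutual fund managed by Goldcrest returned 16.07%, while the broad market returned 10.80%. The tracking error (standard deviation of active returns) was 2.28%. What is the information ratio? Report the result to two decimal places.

2.31

IR = (Rp − Rb) / TE = (16.07% − 10.80%) / 2.28% = 5.27% / 2.28% = 2.3114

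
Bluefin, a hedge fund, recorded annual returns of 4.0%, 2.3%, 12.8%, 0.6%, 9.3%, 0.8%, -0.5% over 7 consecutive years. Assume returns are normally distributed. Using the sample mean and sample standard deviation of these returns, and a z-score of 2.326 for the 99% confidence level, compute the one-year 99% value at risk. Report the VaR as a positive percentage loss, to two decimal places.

r̄ = (4 + 2.3 + 12.8 + 0.6 + 9.3 + 0.8 − 0.5) / 7 = 29.30 / 7 = 4.1857%
Σ(r − r̄)² = (4 − 4.1857)² + (2.3 − 4.1857)² + … = 150.2286
sample σ = √(150.2286 / 6) = √25.0381 = 5.0038%
VaR = −(r̄ − z·σ) = −(4.1857 − 2.326 × 5.0038) = −(-7.4531) = 7.4531%

7.45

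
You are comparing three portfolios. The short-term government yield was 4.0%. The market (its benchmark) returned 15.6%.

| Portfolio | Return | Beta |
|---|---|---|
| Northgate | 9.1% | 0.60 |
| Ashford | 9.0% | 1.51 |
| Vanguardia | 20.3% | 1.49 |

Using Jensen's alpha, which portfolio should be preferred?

Vanguardia

Northgate: α = 9.1% − [4.0% + 0.60 × (15.6% − 4.0%)] = -1.860
Ashford: α = 9.0% − [4.0% + 1.51 × (15.6% − 4.0%)] = -12.516
Vanguardia: α = 20.3% − [4.0% + 1.49 × (15.6% − 4.0%)] = -0.984
Highest: Vanguardia (-0.984).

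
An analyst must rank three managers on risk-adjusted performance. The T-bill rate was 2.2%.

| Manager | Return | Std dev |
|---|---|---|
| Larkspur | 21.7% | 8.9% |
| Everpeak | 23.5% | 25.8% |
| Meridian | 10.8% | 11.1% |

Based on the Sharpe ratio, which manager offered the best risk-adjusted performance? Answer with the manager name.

Larkspur

Larkspur: Sharpe ratio = (21.7% − 2.2%) / 8.9% = 2.191
Everpeak: Sharpe ratio = (23.5% − 2.2%) / 25.8% = 0.826
Meridian: Sharpe ratio = (10.8% − 2.2%) / 11.1% = 0.775
Highest: Larkspur (2.191).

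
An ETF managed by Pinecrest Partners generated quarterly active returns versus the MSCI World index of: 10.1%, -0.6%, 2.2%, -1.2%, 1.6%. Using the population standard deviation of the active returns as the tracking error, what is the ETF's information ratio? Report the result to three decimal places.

0.598

r̄ = (10.1 − 0.6 + 2.2 − 1.2 + 1.6) / 5 = 2.4200%
Σ(r − r̄)² = (10.1 − 2.4200)² + (-0.6 − 2.4200)² + … = 81.9280
population σ = √(81.9280 / 5) = √16.3856 = 4.0479%
IR = r̄ / tracking error = 2.4200 / 4.0479 = 0.5978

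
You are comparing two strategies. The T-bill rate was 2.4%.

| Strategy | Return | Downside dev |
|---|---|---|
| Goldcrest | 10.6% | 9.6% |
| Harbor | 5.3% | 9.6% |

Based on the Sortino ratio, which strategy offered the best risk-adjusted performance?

Goldcrest

Goldcrest: Sortino ratio = (10.6% − 2.4%) / 9.6% = 0.854
Harbor: Sortino ratio = (5.3% − 2.4%) / 9.6% = 0.302
Highest: Goldcrest (0.854).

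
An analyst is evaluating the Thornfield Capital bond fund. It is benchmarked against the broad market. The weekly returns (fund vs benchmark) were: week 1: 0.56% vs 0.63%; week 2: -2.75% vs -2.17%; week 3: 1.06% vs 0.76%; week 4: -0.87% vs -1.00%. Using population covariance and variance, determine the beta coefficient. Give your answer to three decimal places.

1.206

r̄p = -0.5000%,  r̄m = -0.4450%
Cov = Σ(rp − r̄p)(rm − r̄m) / 4 = 1.7765
Var(rm) = Σ(rm − r̄m)² / 4 = 1.4728
β = Cov / Var = 1.7765 / 1.4728 = 1.2062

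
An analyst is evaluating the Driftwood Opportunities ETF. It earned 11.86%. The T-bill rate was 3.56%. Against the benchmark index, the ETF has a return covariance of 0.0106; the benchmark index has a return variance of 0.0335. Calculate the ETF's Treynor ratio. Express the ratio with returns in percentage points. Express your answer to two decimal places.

26.23

β = Cov / Var = 0.0106 / 0.0335 = 0.3164
Treynor = (Rp − Rf) / β = (11.86% − 3.56%) / 0.3164 = 8.30 / 0.3164 = 26.2326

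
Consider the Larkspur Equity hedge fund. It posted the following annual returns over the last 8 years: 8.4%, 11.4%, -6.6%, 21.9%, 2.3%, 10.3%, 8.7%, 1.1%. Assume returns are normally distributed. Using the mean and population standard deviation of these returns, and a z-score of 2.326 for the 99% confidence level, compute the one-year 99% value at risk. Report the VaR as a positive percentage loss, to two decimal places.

Mean return r̄ = 57.50 / 8 = 7.1875%
Σ(r − r̄)² = (8.4 − 7.1875)² + (11.4 − 7.1875)² + (-6.6 − 7.1875)² + … = 498.6888
σ = √[498.6888 / 8] = 7.8953%
VaR = −(r̄ − z·σ) = −(7.1875 − 2.326 × 7.8953) = −(-11.1770) = 11.1770%

11.18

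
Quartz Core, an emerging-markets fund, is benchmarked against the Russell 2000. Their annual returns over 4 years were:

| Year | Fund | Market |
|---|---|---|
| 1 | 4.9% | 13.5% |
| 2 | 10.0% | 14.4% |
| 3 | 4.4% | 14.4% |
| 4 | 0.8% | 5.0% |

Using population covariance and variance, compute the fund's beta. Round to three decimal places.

0.636

r̄p = 5.0250%,  r̄m = 11.8250%
Cov = Σ(rp − r̄p)(rm − r̄m) / 4 = 9.9569
Var(rm) = Σ(rm − r̄m)² / 4 = 15.6619
β = Cov / Var = 9.9569 / 15.6619 = 0.6357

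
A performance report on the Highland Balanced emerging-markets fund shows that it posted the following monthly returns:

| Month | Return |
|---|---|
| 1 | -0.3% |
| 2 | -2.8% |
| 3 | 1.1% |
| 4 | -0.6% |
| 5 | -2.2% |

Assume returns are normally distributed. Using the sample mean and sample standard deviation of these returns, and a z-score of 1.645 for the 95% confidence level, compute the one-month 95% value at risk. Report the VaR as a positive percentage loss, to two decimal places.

μ = (-0.3 − 2.8 + 1.1 − 0.6 − 2.2) / 5 = -0.9600%
Σ(r − μ)² = (-0.3 − (-0.9600))² + (-2.8 − (-0.9600))² + … = 9.7320
sample σ = √(9.7320 / 4) = √2.4330 = 1.5598%
VaR = −(μ − z·σ) = −(-0.9600 − 1.645 × 1.5598) = −(-3.5259) = 3.5259%

3.53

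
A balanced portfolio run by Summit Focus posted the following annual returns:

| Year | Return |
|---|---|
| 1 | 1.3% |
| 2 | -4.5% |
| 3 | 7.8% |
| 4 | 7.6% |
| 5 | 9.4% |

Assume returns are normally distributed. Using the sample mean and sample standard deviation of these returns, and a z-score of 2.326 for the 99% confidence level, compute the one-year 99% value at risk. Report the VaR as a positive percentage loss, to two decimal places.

r̄ = (1.3 − 4.5 + 7.8 + 7.6 + 9.4) / 5 = 21.60 / 5 = 4.3200%
Σ(r − r̄)² = (1.3 − 4.3200)² + (-4.5 − 4.3200)² + (7.8 − 4.3200)² + … = 135.5880
σ = √[135.5880 / 4] = 5.8221%
VaR = −(r̄ − z·σ) = −(4.3200 − 2.326 × 5.8221) = −(-9.2222) = 9.2222%

9.22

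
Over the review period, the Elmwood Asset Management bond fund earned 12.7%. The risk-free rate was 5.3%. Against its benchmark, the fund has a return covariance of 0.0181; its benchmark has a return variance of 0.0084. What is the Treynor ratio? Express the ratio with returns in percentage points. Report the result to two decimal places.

3.43

β = Cov / Var = 0.0181 / 0.0084 = 2.1548
Treynor = (Rp − Rf) / β = (12.7% − 5.3%) / 2.1548 = 7.40 / 2.1548 = 3.4342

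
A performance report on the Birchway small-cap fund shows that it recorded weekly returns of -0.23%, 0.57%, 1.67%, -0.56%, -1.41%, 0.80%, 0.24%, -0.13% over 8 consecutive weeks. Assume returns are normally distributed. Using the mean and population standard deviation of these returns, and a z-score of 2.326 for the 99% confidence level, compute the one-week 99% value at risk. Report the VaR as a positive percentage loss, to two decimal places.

1.91

Mean return r̄ = 0.950 / 8 = 0.1188%
Σ(r − r̄)² = 6.0701; population σ = √(6.0701/8) = 0.8711%
VaR = −(r̄ − z·σ) = −(0.1188 − 2.326 × 0.8711) = −(-1.9074) = 1.9074%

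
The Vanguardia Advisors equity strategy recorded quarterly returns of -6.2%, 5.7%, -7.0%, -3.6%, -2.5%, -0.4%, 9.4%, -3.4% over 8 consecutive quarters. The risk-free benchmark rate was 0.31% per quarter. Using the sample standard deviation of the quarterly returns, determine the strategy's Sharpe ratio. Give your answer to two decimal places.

μ = (-6.2 + 5.7 − 7 − 3.6 − 2.5 − 0.4 + 9.4 − 3.4) / 8 = -8.00 / 8 = -1.0000%
Sample std dev = √[231.2200 / 7] = 5.7473%
Sharpe = (μ − rf) / σ = (-1.0000 − 0.31) / 5.7473 = -1.3100 / 5.7473 = -0.2279

-0.23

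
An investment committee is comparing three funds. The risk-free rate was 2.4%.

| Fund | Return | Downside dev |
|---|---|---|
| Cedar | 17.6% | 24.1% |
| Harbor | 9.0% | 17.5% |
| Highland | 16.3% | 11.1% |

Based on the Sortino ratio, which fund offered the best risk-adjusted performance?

Highland

Cedar: Sortino ratio = (17.6% − 2.4%) / 24.1% = 0.631
Harbor: Sortino ratio = (9.0% − 2.4%) / 17.5% = 0.377
Highland: Sortino ratio = (16.3% − 2.4%) / 11.1% = 1.252
Highest: Highland (1.252).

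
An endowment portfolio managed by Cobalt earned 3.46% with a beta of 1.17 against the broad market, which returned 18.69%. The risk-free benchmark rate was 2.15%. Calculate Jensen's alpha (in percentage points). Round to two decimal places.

-18.04

CAPM expected return = Rf + β(Rm − Rf) = 2.15% + 1.17 × (18.69% − 2.15%) = 2.15 + 1.17 × 16.54 = 21.5018%
Jensen's α = Rp − E[R] = 3.46% − 21.5018% = -18.0418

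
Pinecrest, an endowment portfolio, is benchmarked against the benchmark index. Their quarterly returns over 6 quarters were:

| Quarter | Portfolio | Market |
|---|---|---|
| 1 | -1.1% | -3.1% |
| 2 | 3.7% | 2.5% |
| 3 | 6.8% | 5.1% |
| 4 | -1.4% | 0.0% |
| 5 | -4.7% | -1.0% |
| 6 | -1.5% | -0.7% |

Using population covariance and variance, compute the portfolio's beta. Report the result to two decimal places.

r̄p = 0.3000%,  r̄m = 0.4667%
Cov = Σ(rp − r̄p)(rm − r̄m) / 6 = 8.7083
Var(rm) = Σ(rm − r̄m)² / 6 = 7.0089
β = Cov / Var = 8.7083 / 7.0089 = 1.2425

1.24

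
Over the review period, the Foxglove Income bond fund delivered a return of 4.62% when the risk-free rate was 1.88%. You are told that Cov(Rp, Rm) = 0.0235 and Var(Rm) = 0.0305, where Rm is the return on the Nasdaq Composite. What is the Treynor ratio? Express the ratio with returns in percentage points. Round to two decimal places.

3.56

β = Cov / Var = 0.0235 / 0.0305 = 0.7705
Treynor = (Rp − Rf) / β = (4.62% − 1.88%) / 0.7705 = 2.74 / 0.7705 = 3.5561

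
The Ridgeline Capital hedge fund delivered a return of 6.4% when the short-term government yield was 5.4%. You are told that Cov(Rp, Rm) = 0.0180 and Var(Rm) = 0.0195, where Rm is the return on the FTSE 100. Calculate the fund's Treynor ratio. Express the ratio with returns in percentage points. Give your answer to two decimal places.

1.08

β = Cov / Var = 0.0180 / 0.0195 = 0.9231
Treynor = (Rp − Rf) / β = (6.4% − 5.4%) / 0.9231 = 1.00 / 0.9231 = 1.0833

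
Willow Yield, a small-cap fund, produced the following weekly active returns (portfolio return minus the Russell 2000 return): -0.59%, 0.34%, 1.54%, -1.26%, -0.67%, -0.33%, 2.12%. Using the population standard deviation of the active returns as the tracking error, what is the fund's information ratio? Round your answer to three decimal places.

μ = (-0.59 + 0.34 + 1.54 − 1.26 − 0.67 − 0.33 + 2.12) / 7 = 0.1643%
Σ(r − μ)² = (-0.59 − 0.1643)² + (0.34 − 0.1643)² + (1.54 − 0.1643)² + … = 9.2862
population σ = √(9.2862 / 7) = √1.3266 = 1.1518%
IR = μ / tracking error = 0.1643 / 1.1518 = 0.1426

0.143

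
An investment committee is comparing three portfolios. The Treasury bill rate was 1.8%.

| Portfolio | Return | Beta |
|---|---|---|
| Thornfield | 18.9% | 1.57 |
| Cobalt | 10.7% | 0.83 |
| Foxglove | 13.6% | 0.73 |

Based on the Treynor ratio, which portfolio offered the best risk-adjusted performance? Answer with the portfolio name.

Thornfield: Treynor = (18.9% − 1.8%) / 1.57 = 10.892
Cobalt: Treynor = (10.7% − 1.8%) / 0.83 = 10.723
Foxglove: Treynor = (13.6% − 1.8%) / 0.73 = 16.164
Highest: Foxglove (16.164).

Foxglove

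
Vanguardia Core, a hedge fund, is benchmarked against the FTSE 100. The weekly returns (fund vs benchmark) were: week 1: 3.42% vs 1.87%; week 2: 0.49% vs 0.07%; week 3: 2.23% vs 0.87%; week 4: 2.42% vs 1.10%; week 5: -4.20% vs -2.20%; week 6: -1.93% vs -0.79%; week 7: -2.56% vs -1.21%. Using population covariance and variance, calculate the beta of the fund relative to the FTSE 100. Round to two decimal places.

r̄p = -0.0186%,  r̄m = -0.0414%
Cov = Σ(rp − r̄p)(rm − r̄m) / 7 = 3.5555
Var(rm) = Σ(rm − r̄m)² / 7 = 1.7693
β = Cov / Var = 3.5555 / 1.7693 = 2.0096

2.01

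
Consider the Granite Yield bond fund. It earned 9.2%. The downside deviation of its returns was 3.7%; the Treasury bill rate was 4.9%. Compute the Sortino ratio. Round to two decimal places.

1.16

Sortino = (Rp − Rf) / σd = (9.2% − 4.9%) / 3.7% = 4.30% / 3.7% = 1.1622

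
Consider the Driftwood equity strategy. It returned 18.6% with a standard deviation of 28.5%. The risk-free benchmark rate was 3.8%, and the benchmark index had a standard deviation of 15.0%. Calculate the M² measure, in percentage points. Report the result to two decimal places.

Sharpe = (Rp − Rf) / σp = (18.6% − 3.8%) / 28.5% = 0.5193
M² = Rf + Sharpe × σm = 3.8% + 0.5193 × 15.0% = 11.5895%

11.59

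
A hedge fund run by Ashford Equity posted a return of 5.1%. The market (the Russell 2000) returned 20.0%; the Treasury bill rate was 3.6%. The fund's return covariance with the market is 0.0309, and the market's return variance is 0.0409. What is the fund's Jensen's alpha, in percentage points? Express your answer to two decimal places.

β = Cov / Var = 0.0309 / 0.0409 = 0.7555
E[R] = Rf + β(Rm − Rf) = 3.6% + 0.7555 × (20.0% − 3.6%) = 15.9902%
α = Rp − E[R] = 5.1% − 15.9902% = -10.8902

-10.89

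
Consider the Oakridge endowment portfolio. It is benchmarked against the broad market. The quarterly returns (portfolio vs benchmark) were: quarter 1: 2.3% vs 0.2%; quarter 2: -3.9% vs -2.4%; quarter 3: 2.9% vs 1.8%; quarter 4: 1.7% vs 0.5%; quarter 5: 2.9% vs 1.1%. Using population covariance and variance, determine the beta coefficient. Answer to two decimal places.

r̄p = 1.1800%,  r̄m = 0.2400%
Cov = Σ(rp − r̄p)(rm − r̄m) / 5 = 3.5328
Var(rm) = Σ(rm − r̄m)² / 5 = 2.0424
β = Cov / Var = 3.5328 / 2.0424 = 1.7297

1.73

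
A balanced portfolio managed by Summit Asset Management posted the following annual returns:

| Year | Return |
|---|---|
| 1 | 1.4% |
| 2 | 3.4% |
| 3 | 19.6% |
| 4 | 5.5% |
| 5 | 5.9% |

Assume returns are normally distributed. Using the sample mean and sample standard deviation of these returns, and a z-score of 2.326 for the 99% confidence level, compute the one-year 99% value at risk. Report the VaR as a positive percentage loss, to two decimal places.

r̄ = (1.4 + 3.4 + 19.6 + 5.5 + 5.9) / 5 = 7.1600%
Sample std dev = √[206.4120 / 4] = 7.1835%
VaR = −(r̄ − z·σ) = −(7.1600 − 2.326 × 7.1835) = −(-9.5488) = 9.5488%

9.55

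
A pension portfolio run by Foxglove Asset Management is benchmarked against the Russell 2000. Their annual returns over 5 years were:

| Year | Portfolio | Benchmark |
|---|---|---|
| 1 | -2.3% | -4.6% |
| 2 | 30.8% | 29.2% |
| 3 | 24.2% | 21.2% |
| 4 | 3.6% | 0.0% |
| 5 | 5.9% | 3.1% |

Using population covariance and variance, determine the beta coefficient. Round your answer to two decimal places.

r̄p = 12.4400%,  r̄m = 9.7800%
Cov = Σ(rp − r̄p)(rm − r̄m) / 5 = 166.5908
Var(rm) = Σ(rm − r̄m)² / 5 = 170.9216
β = Cov / Var = 166.5908 / 170.9216 = 0.9747

0.97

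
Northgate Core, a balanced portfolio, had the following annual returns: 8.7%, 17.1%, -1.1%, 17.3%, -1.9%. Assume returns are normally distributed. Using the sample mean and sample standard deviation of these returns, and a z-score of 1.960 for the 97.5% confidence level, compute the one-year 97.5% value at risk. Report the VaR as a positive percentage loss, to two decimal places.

10.33

r̄ = (8.7 + 17.1 − 1.1 + 17.3 − 1.9) / 5 = 8.0200%
Σ(r − r̄)² = (8.7 − 8.0200)² + (17.1 − 8.0200)² + (-1.1 − 8.0200)² + … = 350.6080
sample σ = √(350.6080 / 4) = √87.6520 = 9.3623%
VaR = −(r̄ − z·σ) = −(8.0200 − 1.960 × 9.3623) = −(-10.3301) = 10.3301%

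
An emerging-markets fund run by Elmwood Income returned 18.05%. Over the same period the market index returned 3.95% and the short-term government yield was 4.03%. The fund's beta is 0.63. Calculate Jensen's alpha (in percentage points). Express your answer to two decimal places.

14.07

CAPM expected return = Rf + β(Rm − Rf) = 4.03% + 0.63 × (3.95% − 4.03%) = 4.03 + 0.63 × -0.08 = 3.9796%
Jensen's α = Rp − E[R] = 18.05% − 3.9796% = 14.0704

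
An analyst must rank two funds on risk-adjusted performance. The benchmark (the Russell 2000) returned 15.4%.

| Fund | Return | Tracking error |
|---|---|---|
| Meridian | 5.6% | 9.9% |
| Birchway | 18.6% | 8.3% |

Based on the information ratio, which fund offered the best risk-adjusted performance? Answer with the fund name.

Birchway

Meridian: IR = (5.6% − 15.4%) / 9.9% = -0.990
Birchway: IR = (18.6% − 15.4%) / 8.3% = 0.386
Highest: Birchway (0.386).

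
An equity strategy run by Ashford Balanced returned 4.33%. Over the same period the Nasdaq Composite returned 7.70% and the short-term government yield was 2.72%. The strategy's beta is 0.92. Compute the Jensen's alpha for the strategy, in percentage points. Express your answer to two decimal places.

CAPM expected return = Rf + β(Rm − Rf) = 2.72% + 0.92 × (7.70% − 2.72%) = 2.72 + 0.92 × 4.98 = 7.3016%
Jensen's α = Rp − E[R] = 4.33% − 7.3016% = -2.9716

-2.97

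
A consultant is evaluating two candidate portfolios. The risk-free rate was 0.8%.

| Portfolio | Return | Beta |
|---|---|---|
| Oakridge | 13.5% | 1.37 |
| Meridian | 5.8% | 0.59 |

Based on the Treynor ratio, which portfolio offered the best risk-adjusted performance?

Oakridge

Oakridge: Treynor = (13.5% − 0.8%) / 1.37 = 9.270
Meridian: Treynor = (5.8% − 0.8%) / 0.59 = 8.475
Highest: Oakridge (9.270).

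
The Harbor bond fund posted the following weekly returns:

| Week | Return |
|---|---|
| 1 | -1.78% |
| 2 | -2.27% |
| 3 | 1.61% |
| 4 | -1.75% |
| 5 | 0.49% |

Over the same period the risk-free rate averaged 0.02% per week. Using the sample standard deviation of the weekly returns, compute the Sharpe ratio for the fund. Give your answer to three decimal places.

-0.449

Mean return r̄ = -3.700 / 5 = -0.7400%
Σ(r − r̄)² = (-1.78 − (-0.7400))² + (-2.27 − (-0.7400))² + … = 11.4780
σ = √[11.4780 / 4] = 1.6940%
Sharpe = (r̄ − rf) / σ = (-0.7400 − 0.02) / 1.6940 = -0.7600 / 1.6940 = -0.4486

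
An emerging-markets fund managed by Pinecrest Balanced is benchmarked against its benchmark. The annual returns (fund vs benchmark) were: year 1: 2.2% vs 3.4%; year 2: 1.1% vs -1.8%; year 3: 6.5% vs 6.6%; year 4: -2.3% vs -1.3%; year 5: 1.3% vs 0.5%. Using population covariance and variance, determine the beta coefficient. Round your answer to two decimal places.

0.79

r̄p = 1.7600%,  r̄m = 1.4800%
Cov = Σ(rp − r̄p)(rm − r̄m) / 5 = 7.8032
Var(rm) = Σ(rm − r̄m)² / 5 = 9.8696
β = Cov / Var = 7.8032 / 9.8696 = 0.7906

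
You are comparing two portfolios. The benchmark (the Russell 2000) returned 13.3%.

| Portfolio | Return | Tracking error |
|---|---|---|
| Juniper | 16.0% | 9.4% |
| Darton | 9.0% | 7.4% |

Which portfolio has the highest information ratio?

Juniper: IR = (16.0% − 13.3%) / 9.4% = 0.287
Darton: IR = (9.0% − 13.3%) / 7.4% = -0.581
Highest: Juniper (0.287).

Juniper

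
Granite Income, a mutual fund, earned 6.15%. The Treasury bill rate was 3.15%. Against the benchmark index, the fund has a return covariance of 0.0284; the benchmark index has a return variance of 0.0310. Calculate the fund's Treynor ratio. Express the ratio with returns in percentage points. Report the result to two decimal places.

3.27

β = Cov / Var = 0.0284 / 0.0310 = 0.9161
Treynor = (Rp − Rf) / β = (6.15% − 3.15%) / 0.9161 = 3.00 / 0.9161 = 3.2748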